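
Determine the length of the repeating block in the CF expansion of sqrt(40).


Run the CF algorithm for sqrt(40).
a_0 = floor(sqrt(40)) = 6; set m_0=0, q_0=1.
Recurrence: m' = q*a - m,  q' = (d - m'^2)/q,  a' = floor((a_0 + m')/q').
  step 1: m=6, q=4, a=3
  step 2: m=6, q=1, a=12
a_2 = 2*a_0 = 12, so the period closes here.
sqrt(40) = [6; 3, 12]
Period length = 2

2


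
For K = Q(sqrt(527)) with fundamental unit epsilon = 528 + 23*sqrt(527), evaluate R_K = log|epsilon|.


epsilon = 528 + 23*sqrt(527)
= 1055.9991
R = ln(1055.9991)
= 6.9622

6.9622


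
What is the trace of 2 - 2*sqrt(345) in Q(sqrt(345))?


Tr(a + b*sqrt(d)) = (a + b*sqrt(d)) + (a - b*sqrt(d)) = 2a
= 2 * (2)
= 4

4


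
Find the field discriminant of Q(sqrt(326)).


For K = Q(sqrt(d)) with d squarefree: disc(K) = d if d = 1 mod 4, and disc(K) = 4d if d = 2 or 3 mod 4.
Here d = 326, and d mod 4 = 2.
d = 2 mod 4, not 1 (O_K = Z[sqrt(d)]), so disc(K) = 4d = 4 * (326) = 1304

1304


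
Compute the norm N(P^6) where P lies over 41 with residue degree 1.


N(P^a) = p^(a*f)
= 41^(6*1)
= 41^6
= 4750104241

4750104241


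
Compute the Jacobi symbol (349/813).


Compute (349/813) via quadratic reciprocity:
  reciprocity: (349/813) -> +(813/349)
  reduce: (115/349)
  reciprocity: (115/349) -> +(349/115)
  reduce: (4/115)
  pull out 2: (2/115) = -1  (since 115 mod 8 = 3)
  pull out 2: (2/115) = -1  (since 115 mod 8 = 3)
  (1/115) = 1
Product of signs = 1

1


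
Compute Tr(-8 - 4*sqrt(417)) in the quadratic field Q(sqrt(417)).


Tr(a + b*sqrt(d)) = (a + b*sqrt(d)) + (a - b*sqrt(d)) = 2a
= 2 * (-8)
= -16

-16


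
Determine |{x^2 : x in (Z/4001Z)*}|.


For prime p, the number of non-zero quadratic residues is (p-1)/2.
= (4001-1)/2
= 2000

2000


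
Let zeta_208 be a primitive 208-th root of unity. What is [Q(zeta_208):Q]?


The degree equals Euler's totient phi(208).
208 = 2^4 * 13
phi(208) = 96

96


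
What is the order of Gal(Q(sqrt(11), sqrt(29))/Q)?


The 2 square roots of distinct primes are multiplicatively independent over Q,
so [K:Q] = 2^2 and Gal(K/Q) is isomorphic to (Z/2Z)^2.
|Gal| = 2^2 = 4

4


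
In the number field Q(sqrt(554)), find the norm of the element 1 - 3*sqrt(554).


N(a + b*sqrt(d)) = a^2 - d*b^2
= (1)^2 - (554)*(-3)^2
= 1 - 4986
= -4985

-4985


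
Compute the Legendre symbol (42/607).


p = 607 is prime, so compute (42/607) with the reciprocity algorithm (Jacobi-symbol steps: pull out 2s via (2/n), flip via reciprocity, reduce):
  pull out 2: (2/607) = +1  (since 607 mod 8 = 7)
  reciprocity: (21/607) -> +(607/21)
  reduce: (19/21)
  reciprocity: (19/21) -> +(21/19)
  reduce: (2/19)
  pull out 2: (2/19) = -1  (since 19 mod 8 = 3)
  (1/19) = 1
Product of signs = -1
(42/607) = -1

-1


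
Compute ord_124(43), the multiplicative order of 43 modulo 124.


We want ord_124(43), the smallest k >= 1 with 43^k = 1 mod 124.
n = 124 = 2^2 * 31, phi(124) = 60; the order divides phi(n).
Divisors of 60: 1, 2, 3, 4, 5, 6, 10, 12, 15, 20, 30, 60
Repeated squaring mod 124: 43^1 = 43, 43^2 = 113, 43^4 = 121, 43^8 = 9, 43^16 = 81, 43^32 = 113
Test divisors in increasing order:
  k=1: 43^1 = 43 mod 124
  k=2: 43^2 = 113 mod 124
  k=3: 43^3 = 113 * 43 = 23 mod 124
  k=4: 43^4 = 121 mod 124
  k=5: 43^5 = 121 * 43 = 119 mod 124
  k=6: 43^6 = 121 * 113 = 33 mod 124
  k=10: 43^10 = 9 * 113 = 25 mod 124
  k=12: 43^12 = 9 * 121 = 97 mod 124
  k=15: 43^15 = 9 * 121 * 113 * 43 = 123 mod 124
  k=20: 43^20 = 81 * 121 = 5 mod 124
  k=30: 43^30 = 81 * 9 * 121 * 113 = 1 mod 124  <- first divisor giving 1
Order = 30

30


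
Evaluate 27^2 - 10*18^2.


x^2 - d*y^2
= 27^2 - 10*18^2
= 729 - 3240
= -2511

-2511


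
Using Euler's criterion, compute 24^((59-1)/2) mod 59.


p = 59 is prime and the exponent is (p-1)/2 = 29, so by Euler's criterion 24^29 = (24/59) = +1 or -1 mod 59.
Compute by square-and-multiply:
  29 = 16 + 8 + 4 + 1 (binary 11101)
  Repeated squaring mod 59: 24^1 = 24, 24^2 = 45, 24^4 = 19, 24^8 = 7, 24^16 = 49
  24^29 = 24^16 * 24^8 * 24^4 * 24^1 = 49 * 7 * 19 * 24 mod 59
    49 * 7 = 343 = 48 mod 59
    48 * 19 = 912 = 27 mod 59
    27 * 24 = 648 = 58 mod 59
  24^29 = 58 mod 59
Result 58 = p - 1 = -1 mod 59: 24 is a quadratic non-residue mod 59. As a residue in [0, p-1] the value is 58.
24^29 mod 59 = 58

58


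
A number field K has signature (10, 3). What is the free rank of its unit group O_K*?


By Dirichlet's unit theorem:
rank = r1 + r2 - 1
= 10 + 3 - 1
= 12

12


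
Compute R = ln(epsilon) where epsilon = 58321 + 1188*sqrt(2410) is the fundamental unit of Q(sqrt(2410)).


epsilon = 58321 + 1188*sqrt(2410)
= 116642.0000
R = ln(116642.0000)
= 11.6669

11.6669


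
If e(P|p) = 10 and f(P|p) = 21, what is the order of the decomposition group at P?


|D_P| = e * f
= 10 * 21
= 210

210


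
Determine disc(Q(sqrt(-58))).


For K = Q(sqrt(d)) with d squarefree: disc(K) = d if d = 1 mod 4, and disc(K) = 4d if d = 2 or 3 mod 4.
Here d = -58, and d mod 4 = 2.
d = 2 mod 4, not 1 (O_K = Z[sqrt(d)]), so disc(K) = 4d = 4 * (-58) = -232

-232


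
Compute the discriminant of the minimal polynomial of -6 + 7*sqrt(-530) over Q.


The element -6 + 7*sqrt(-530) has minimal polynomial:
x^2 + 12*x + 26006
Discriminant = (12)^2 - 4*(26006)
= 144 - 104024
= -103880

-103880


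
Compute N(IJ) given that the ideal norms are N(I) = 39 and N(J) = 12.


N(IJ) = N(I) * N(J)
= 39 * 12
= 468

468


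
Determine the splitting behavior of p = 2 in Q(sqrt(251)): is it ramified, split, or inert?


K = Q(sqrt(251)). Since d mod 4 = 3, disc(K) = 1004.
Check p | disc: 1004 mod 2 = 0.
p divides disc, so p ramifies: (p) = P^2 with e=2, f=1, g=1.
Therefore p is ramified.

ramified


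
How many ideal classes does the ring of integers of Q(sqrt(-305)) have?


K = Q(sqrt(-305)). d mod 4 = 3, so D = disc(K) = 4d = -1220
h(K) equals the number of primitive reduced positive-definite forms (a, b, c) = a*x^2 + b*x*y + c*y^2 with b^2 - 4ac = D,
where reduced means |b| <= a <= c, with b >= 0 whenever |b| = a or a = c, and primitive means gcd(a, b, c) = 1.
Reduced forces 3a^2 <= |D| = 1220, so 1 <= a <= 20; b must have the parity of D, and c = (b^2 - D)/(4a) must be an integer >= a.
Enumerate a = 1..20, b in [-a, a]:
  a=1: (1, 0, 305)  [1]
  a=2: (2, 2, 153)  [1]
  a=3: (3, -2, 102), (3, 2, 102)  [2]
  a=4: none
  a=5: (5, 0, 61)  [1]
  a=6: (6, -2, 51), (6, 2, 51)  [2]
  a=7..8: none
  a=9: (9, -2, 34), (9, 2, 34)  [2]
  a=10: (10, 10, 33)  [1]
  a=11: (11, -10, 30), (11, 10, 30)  [2]
  a=12..14: none
  a=15: (15, -10, 22), (15, 10, 22)  [2]
  a=16: none
  a=17: (17, -2, 18), (17, 2, 18)  [2]
  a=18..20: none
Total reduced forms: 1 + 1 + 2 + 1 + 2 + 2 + 1 + 2 + 2 + 2 = 16
h = 16

16


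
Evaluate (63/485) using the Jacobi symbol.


Compute (63/485) via quadratic reciprocity:
  reciprocity: (63/485) -> +(485/63)
  reduce: (44/63)
  pull out 2: (2/63) = +1  (since 63 mod 8 = 7)
  pull out 2: (2/63) = +1  (since 63 mod 8 = 7)
  reciprocity: (11/63) -> -(63/11)
  reduce: (8/11)
  pull out 2: (2/11) = -1  (since 11 mod 8 = 3)
  pull out 2: (2/11) = -1  (since 11 mod 8 = 3)
  pull out 2: (2/11) = -1  (since 11 mod 8 = 3)
  (1/11) = 1
Product of signs = 1

1


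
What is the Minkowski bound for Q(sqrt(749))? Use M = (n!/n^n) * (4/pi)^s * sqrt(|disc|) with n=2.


d = 749, d mod 4 = 1, so disc(K) = d = 749; |disc(K)| = 749
Real quadratic field, so n = 2, s = r2 = 0, r1 = 2
M = (n!/n^n) * (4/pi)^s * sqrt(|disc(K)|) = (2!/2^2) * (4/pi)^0 * sqrt(749)
= 0.5 * 1.000000 * 27.367864
= 13.6839

13.6839


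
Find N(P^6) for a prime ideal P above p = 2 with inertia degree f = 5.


N(P^a) = p^(a*f)
= 2^(6*5)
= 2^30
= 1073741824

1073741824


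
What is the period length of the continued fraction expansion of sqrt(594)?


Run the CF algorithm for sqrt(594).
a_0 = floor(sqrt(594)) = 24; set m_0=0, q_0=1.
Recurrence: m' = q*a - m,  q' = (d - m'^2)/q,  a' = floor((a_0 + m')/q').
  step 1: m=24, q=18, a=2
  step 2: m=12, q=25, a=1
  step 3: m=13, q=17, a=2
  step 4: m=21, q=9, a=5
  step 5: m=24, q=2, a=24
  step 6: m=24, q=9, a=5
  step 7: m=21, q=17, a=2
  step 8: m=13, q=25, a=1
  step 9: m=12, q=18, a=2
  step 10: m=24, q=1, a=48
a_10 = 2*a_0 = 48, so the period closes here.
sqrt(594) = [24; 2, 1, 2, 5, 24, 5, 2, 1, 2, 48]
Period length = 10

10


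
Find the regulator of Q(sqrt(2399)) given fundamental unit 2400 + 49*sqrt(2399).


epsilon = 2400 + 49*sqrt(2399)
= 4799.9998
R = ln(4799.9998)
= 8.4764

8.4764


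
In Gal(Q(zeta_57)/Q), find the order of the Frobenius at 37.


The Frobenius at p in Gal(Q(zeta_n)/Q) = (Z/nZ)* is the class of p, so its order is ord_57(37), the smallest k >= 1 with 37^k = 1 mod 57.
n = 57 = 3 * 19, phi(57) = 36; the order divides phi(n).
Divisors of 36: 1, 2, 3, 4, 6, 9, 12, 18, 36
Repeated squaring mod 57: 37^1 = 37, 37^2 = 1, 37^4 = 1, 37^8 = 1, 37^16 = 1, 37^32 = 1
Test divisors in increasing order:
  k=1: 37^1 = 37 mod 57
  k=2: 37^2 = 1 mod 57  <- first divisor giving 1
Order = 2

2


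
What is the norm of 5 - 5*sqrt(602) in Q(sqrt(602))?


N(a + b*sqrt(d)) = a^2 - d*b^2
= (5)^2 - (602)*(-5)^2
= 25 - 15050
= -15025

-15025


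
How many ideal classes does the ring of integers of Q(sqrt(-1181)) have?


K = Q(sqrt(-1181)). d mod 4 = 3, so D = disc(K) = 4d = -4724
h(K) equals the number of primitive reduced positive-definite forms (a, b, c) = a*x^2 + b*x*y + c*y^2 with b^2 - 4ac = D,
where reduced means |b| <= a <= c, with b >= 0 whenever |b| = a or a = c, and primitive means gcd(a, b, c) = 1.
Reduced forces 3a^2 <= |D| = 4724, so 1 <= a <= 39; b must have the parity of D, and c = (b^2 - D)/(4a) must be an integer >= a.
Enumerate a = 1..39, b in [-a, a]:
  a=1: (1, 0, 1181)  [1]
  a=2: (2, 2, 591)  [1]
  a=3: (3, -2, 394), (3, 2, 394)  [2]
  a=4: none
  a=5: (5, -4, 237), (5, 4, 237)  [2]
  a=6: (6, -2, 197), (6, 2, 197)  [2]
  a=7: (7, -6, 170), (7, 6, 170)  [2]
  a=8: none
  a=9: (9, -8, 133), (9, 8, 133)  [2]
  a=10: (10, -6, 119), (10, 6, 119)  [2]
  a=11..13: none
  a=14: (14, -6, 85), (14, 6, 85)  [2]
  a=15: (15, -14, 82), (15, -4, 79), (15, 4, 79), (15, 14, 82)  [4]
  a=16: none
  a=17: (17, -6, 70), (17, 6, 70)  [2]
  a=18: (18, -10, 67), (18, 10, 67)  [2]
  a=19: (19, -8, 63), (19, 8, 63)  [2]
  a=20: none
  a=21: (21, -20, 61), (21, -8, 57), (21, 8, 57), (21, 20, 61)  [4]
  a=22..24: none
  a=25: (25, -24, 53), (25, 24, 53)  [2]
  a=26: none
  a=27: (27, -26, 50), (27, 26, 50)  [2]
  a=28..29: none
  a=30: (30, -26, 45), (30, -14, 41), (30, 14, 41), (30, 26, 45)  [4]
  a=31: (31, -22, 42), (31, 22, 42)  [2]
  a=32..33: none
  a=34: (34, -6, 35), (34, 6, 35)  [2]
  a=35: (35, -34, 42), (35, 34, 42)  [2]
  a=36: none
  a=37: (37, -30, 38), (37, 30, 38)  [2]
  a=38..39: none
Total reduced forms: 1 + 1 + 2 + 2 + 2 + 2 + 2 + 2 + 2 + 4 + 2 + 2 + 2 + 4 + 2 + 2 + 4 + 2 + 2 + 2 + 2 = 46
h = 46

46


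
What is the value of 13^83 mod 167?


p = 167 is prime and the exponent is (p-1)/2 = 83, so by Euler's criterion 13^83 = (13/167) = +1 or -1 mod 167.
Compute by square-and-multiply:
  83 = 64 + 16 + 2 + 1 (binary 1010011)
  Repeated squaring mod 167: 13^1 = 13, 13^2 = 2, 13^4 = 4, 13^8 = 16, 13^16 = 89, 13^32 = 72, 13^64 = 7
  13^83 = 13^64 * 13^16 * 13^2 * 13^1 = 7 * 89 * 2 * 13 mod 167
    7 * 89 = 623 = 122 mod 167
    122 * 2 = 244 = 77 mod 167
    77 * 13 = 1001 = 166 mod 167
  13^83 = 166 mod 167
Result 166 = p - 1 = -1 mod 167: 13 is a quadratic non-residue mod 167. As a residue in [0, p-1] the value is 166.
13^83 mod 167 = 166

166


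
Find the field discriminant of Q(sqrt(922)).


For K = Q(sqrt(d)) with d squarefree: disc(K) = d if d = 1 mod 4, and disc(K) = 4d if d = 2 or 3 mod 4.
Here d = 922, and d mod 4 = 2.
d = 2 mod 4, not 1 (O_K = Z[sqrt(d)]), so disc(K) = 4d = 4 * (922) = 3688

3688


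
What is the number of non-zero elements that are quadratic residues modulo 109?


For prime p, the number of non-zero quadratic residues is (p-1)/2.
= (109-1)/2
= 54

54


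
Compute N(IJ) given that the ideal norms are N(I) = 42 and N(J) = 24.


N(IJ) = N(I) * N(J)
= 42 * 24
= 1008

1008


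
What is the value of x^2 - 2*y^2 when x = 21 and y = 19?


x^2 - d*y^2
= 21^2 - 2*19^2
= 441 - 722
= -281

-281


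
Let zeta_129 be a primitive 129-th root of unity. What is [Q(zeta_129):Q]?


The degree equals Euler's totient phi(129).
129 = 3 * 43
phi(129) = 84

84


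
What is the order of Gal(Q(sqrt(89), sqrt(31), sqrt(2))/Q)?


The 3 square roots of distinct primes are multiplicatively independent over Q,
so [K:Q] = 2^3 and Gal(K/Q) is isomorphic to (Z/2Z)^3.
|Gal| = 2^3 = 8

8


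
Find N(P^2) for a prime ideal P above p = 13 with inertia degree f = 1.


N(P^a) = p^(a*f)
= 13^(2*1)
= 13^2
= 169

169


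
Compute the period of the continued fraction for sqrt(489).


Run the CF algorithm for sqrt(489).
a_0 = floor(sqrt(489)) = 22; set m_0=0, q_0=1.
Recurrence: m' = q*a - m,  q' = (d - m'^2)/q,  a' = floor((a_0 + m')/q').
  step 1: m=22, q=5, a=8
  step 2: m=18, q=33, a=1
  step 3: m=15, q=8, a=4
  step 4: m=17, q=25, a=1
  step 5: m=8, q=17, a=1
  step 6: m=9, q=24, a=1
  step 7: m=15, q=11, a=3
  step 8: m=18, q=15, a=2
  step 9: m=12, q=23, a=1
  step 10: m=11, q=16, a=2
  step 11: m=21, q=3, a=14
  step 12: m=21, q=16, a=2
  step 13: m=11, q=23, a=1
  step 14: m=12, q=15, a=2
  step 15: m=18, q=11, a=3
  step 16: m=15, q=24, a=1
  step 17: m=9, q=17, a=1
  step 18: m=8, q=25, a=1
  step 19: m=17, q=8, a=4
  step 20: m=15, q=33, a=1
  step 21: m=18, q=5, a=8
  step 22: m=22, q=1, a=44
a_22 = 2*a_0 = 44, so the period closes here.
sqrt(489) = [22; 8, 1, 4, 1, 1, 1, 3, 2, 1, 2, 14, 2, 1, 2, 3, 1, 1, 1, 4, 1, 8, 44]
Period length = 22

22


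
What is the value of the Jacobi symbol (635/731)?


Compute (635/731) via quadratic reciprocity:
  reciprocity: (635/731) -> -(731/635)
  reduce: (96/635)
  pull out 2: (2/635) = -1  (since 635 mod 8 = 3)
  pull out 2: (2/635) = -1  (since 635 mod 8 = 3)
  pull out 2: (2/635) = -1  (since 635 mod 8 = 3)
  pull out 2: (2/635) = -1  (since 635 mod 8 = 3)
  pull out 2: (2/635) = -1  (since 635 mod 8 = 3)
  reciprocity: (3/635) -> -(635/3)
  reduce: (2/3)
  pull out 2: (2/3) = -1  (since 3 mod 8 = 3)
  (1/3) = 1
Product of signs = 1

1


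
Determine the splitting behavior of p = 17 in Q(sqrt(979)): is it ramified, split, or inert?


K = Q(sqrt(979)). Since d mod 4 = 3, disc(K) = 3916.
Check p | disc: 3916 mod 17 = 6.
p does not divide disc. Compute Legendre symbol (d/p):
10^((17-1)/2) mod 17 = -1
(d/p) = -1, so p is inert: (p) stays prime with e=1, f=2, g=1.
Therefore p is inert.

inert


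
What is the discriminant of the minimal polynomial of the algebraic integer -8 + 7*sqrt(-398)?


The element -8 + 7*sqrt(-398) has minimal polynomial:
x^2 + 16*x + 19566
Discriminant = (16)^2 - 4*(19566)
= 256 - 78264
= -78008

-78008


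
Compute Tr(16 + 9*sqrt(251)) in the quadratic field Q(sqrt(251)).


Tr(a + b*sqrt(d)) = (a + b*sqrt(d)) + (a - b*sqrt(d)) = 2a
= 2 * (16)
= 32

32


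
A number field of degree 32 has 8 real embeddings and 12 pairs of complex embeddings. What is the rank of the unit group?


By Dirichlet's unit theorem:
rank = r1 + r2 - 1
= 8 + 12 - 1
= 19

19


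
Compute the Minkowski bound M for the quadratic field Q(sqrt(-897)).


d = -897, d mod 4 = 3, so disc(K) = 4d = -3588; |disc(K)| = 3588
Imaginary quadratic field, so n = 2, s = r2 = 1, r1 = 0
M = (n!/n^n) * (4/pi)^s * sqrt(|disc(K)|) = (2!/2^2) * (4/pi)^1 * sqrt(3588)
= 0.5 * 1.273240 * 59.899917
= 38.1335

38.1335


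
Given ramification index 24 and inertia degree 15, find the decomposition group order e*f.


|D_P| = e * f
= 24 * 15
= 360

360


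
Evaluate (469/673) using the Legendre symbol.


p = 673 is prime, so compute (469/673) with the reciprocity algorithm (Jacobi-symbol steps: pull out 2s via (2/n), flip via reciprocity, reduce):
  reciprocity: (469/673) -> +(673/469)
  reduce: (204/469)
  pull out 2: (2/469) = -1  (since 469 mod 8 = 5)
  pull out 2: (2/469) = -1  (since 469 mod 8 = 5)
  reciprocity: (51/469) -> +(469/51)
  reduce: (10/51)
  pull out 2: (2/51) = -1  (since 51 mod 8 = 3)
  reciprocity: (5/51) -> +(51/5)
  reduce: (1/5)
  (1/5) = 1
Product of signs = -1
(469/673) = -1

-1


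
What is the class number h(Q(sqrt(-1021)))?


K = Q(sqrt(-1021)). d mod 4 = 3, so D = disc(K) = 4d = -4084
h(K) equals the number of primitive reduced positive-definite forms (a, b, c) = a*x^2 + b*x*y + c*y^2 with b^2 - 4ac = D,
where reduced means |b| <= a <= c, with b >= 0 whenever |b| = a or a = c, and primitive means gcd(a, b, c) = 1.
Reduced forces 3a^2 <= |D| = 4084, so 1 <= a <= 36; b must have the parity of D, and c = (b^2 - D)/(4a) must be an integer >= a.
Enumerate a = 1..36, b in [-a, a]:
  a=1: (1, 0, 1021)  [1]
  a=2: (2, 2, 511)  [1]
  a=3..4: none
  a=5: (5, -4, 205), (5, 4, 205)  [2]
  a=6: none
  a=7: (7, -2, 146), (7, 2, 146)  [2]
  a=8..9: none
  a=10: (10, -6, 103), (10, 6, 103)  [2]
  a=11..13: none
  a=14: (14, -2, 73), (14, 2, 73)  [2]
  a=15..16: none
  a=17: (17, -8, 61), (17, 8, 61)  [2]
  a=18: none
  a=19: (19, -18, 58), (19, 18, 58)  [2]
  a=20..24: none
  a=25: (25, -4, 41), (25, 4, 41)  [2]
  a=26..28: none
  a=29: (29, -18, 38), (29, 18, 38)  [2]
  a=30: none
  a=31: (31, -16, 35), (31, 16, 35)  [2]
  a=32..33: none
  a=34: (34, -26, 35), (34, 26, 35)  [2]
  a=35..36: none
Total reduced forms: 1 + 1 + 2 + 2 + 2 + 2 + 2 + 2 + 2 + 2 + 2 + 2 = 22
h = 22

22


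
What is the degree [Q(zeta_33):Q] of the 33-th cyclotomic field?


The degree equals Euler's totient phi(33).
33 = 3 * 11
phi(33) = 20

20


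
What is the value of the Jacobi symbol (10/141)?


Compute (10/141) via quadratic reciprocity:
  pull out 2: (2/141) = -1  (since 141 mod 8 = 5)
  reciprocity: (5/141) -> +(141/5)
  reduce: (1/5)
  (1/5) = 1
Product of signs = -1

-1


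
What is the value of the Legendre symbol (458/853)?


p = 853 is prime, so compute (458/853) with the reciprocity algorithm (Jacobi-symbol steps: pull out 2s via (2/n), flip via reciprocity, reduce):
  pull out 2: (2/853) = -1  (since 853 mod 8 = 5)
  reciprocity: (229/853) -> +(853/229)
  reduce: (166/229)
  pull out 2: (2/229) = -1  (since 229 mod 8 = 5)
  reciprocity: (83/229) -> +(229/83)
  reduce: (63/83)
  reciprocity: (63/83) -> -(83/63)
  reduce: (20/63)
  pull out 2: (2/63) = +1  (since 63 mod 8 = 7)
  pull out 2: (2/63) = +1  (since 63 mod 8 = 7)
  reciprocity: (5/63) -> +(63/5)
  reduce: (3/5)
  reciprocity: (3/5) -> +(5/3)
  reduce: (2/3)
  pull out 2: (2/3) = -1  (since 3 mod 8 = 3)
  (1/3) = 1
Product of signs = 1
(458/853) = 1

1


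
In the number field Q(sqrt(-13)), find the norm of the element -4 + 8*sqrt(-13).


N(a + b*sqrt(d)) = a^2 - d*b^2
= (-4)^2 - (-13)*(8)^2
= 16 + 832
= 848

848


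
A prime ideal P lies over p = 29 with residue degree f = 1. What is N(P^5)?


N(P^a) = p^(a*f)
= 29^(5*1)
= 29^5
= 20511149

20511149


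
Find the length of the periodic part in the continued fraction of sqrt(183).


Run the CF algorithm for sqrt(183).
a_0 = floor(sqrt(183)) = 13; set m_0=0, q_0=1.
Recurrence: m' = q*a - m,  q' = (d - m'^2)/q,  a' = floor((a_0 + m')/q').
  step 1: m=13, q=14, a=1
  step 2: m=1, q=13, a=1
  step 3: m=12, q=3, a=8
  step 4: m=12, q=13, a=1
  step 5: m=1, q=14, a=1
  step 6: m=13, q=1, a=26
a_6 = 2*a_0 = 26, so the period closes here.
sqrt(183) = [13; 1, 1, 8, 1, 1, 26]
Period length = 6

6


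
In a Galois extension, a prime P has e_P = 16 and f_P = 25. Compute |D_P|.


|D_P| = e * f
= 16 * 25
= 400

400


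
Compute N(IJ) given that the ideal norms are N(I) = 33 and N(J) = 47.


N(IJ) = N(I) * N(J)
= 33 * 47
= 1551

1551


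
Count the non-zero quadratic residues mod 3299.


For prime p, the number of non-zero quadratic residues is (p-1)/2.
= (3299-1)/2
= 1649

1649


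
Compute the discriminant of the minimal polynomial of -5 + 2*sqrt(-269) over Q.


The element -5 + 2*sqrt(-269) has minimal polynomial:
x^2 + 10*x + 1101
Discriminant = (10)^2 - 4*(1101)
= 100 - 4404
= -4304

-4304


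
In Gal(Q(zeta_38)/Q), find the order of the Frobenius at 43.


The Frobenius at p in Gal(Q(zeta_n)/Q) = (Z/nZ)* is the class of p, so its order is ord_38(43), the smallest k >= 1 with 43^k = 1 mod 38.
n = 38 = 2 * 19, phi(38) = 18; the order divides phi(n).
Divisors of 18: 1, 2, 3, 6, 9, 18
Repeated squaring mod 38: 43^1 = 5, 43^2 = 25, 43^4 = 17, 43^8 = 23, 43^16 = 35
Test divisors in increasing order:
  k=1: 43^1 = 5 mod 38
  k=2: 43^2 = 25 mod 38
  k=3: 43^3 = 25 * 5 = 11 mod 38
  k=6: 43^6 = 17 * 25 = 7 mod 38
  k=9: 43^9 = 23 * 5 = 1 mod 38  <- first divisor giving 1
Order = 9

9


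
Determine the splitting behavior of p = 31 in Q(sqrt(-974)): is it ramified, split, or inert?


K = Q(sqrt(-974)). Since d mod 4 = 2, disc(K) = -3896.
Check p | disc: -3896 mod 31 = 10.
p does not divide disc. Compute Legendre symbol (d/p):
18^((31-1)/2) mod 31 = 1
(d/p) = 1, so p splits: (p) = P*P' with e=1, f=1, g=2.
Therefore p is split.

split


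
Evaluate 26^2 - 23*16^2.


x^2 - d*y^2
= 26^2 - 23*16^2
= 676 - 5888
= -5212

-5212


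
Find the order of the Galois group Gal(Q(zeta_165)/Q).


|Gal(Q(zeta_165)/Q)| = phi(165)
= 80

80


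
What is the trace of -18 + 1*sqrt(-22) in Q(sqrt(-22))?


Tr(a + b*sqrt(d)) = (a + b*sqrt(d)) + (a - b*sqrt(d)) = 2a
= 2 * (-18)
= -36

-36


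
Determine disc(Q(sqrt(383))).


For K = Q(sqrt(d)) with d squarefree: disc(K) = d if d = 1 mod 4, and disc(K) = 4d if d = 2 or 3 mod 4.
Here d = 383, and d mod 4 = 3.
d = 3 mod 4, not 1 (O_K = Z[sqrt(d)]), so disc(K) = 4d = 4 * (383) = 1532

1532


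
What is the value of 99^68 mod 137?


p = 137 is prime and the exponent is (p-1)/2 = 68, so by Euler's criterion 99^68 = (99/137) = +1 or -1 mod 137.
Compute by square-and-multiply:
  68 = 64 + 4 (binary 1000100)
  Repeated squaring mod 137: 99^1 = 99, 99^2 = 74, 99^4 = 133, 99^8 = 16, 99^16 = 119, 99^32 = 50, 99^64 = 34
  99^68 = 99^64 * 99^4 = 34 * 133 mod 137
    34 * 133 = 4522 = 1 mod 137
  99^68 = 1 mod 137
Result 1: 99 is a quadratic residue mod 137.
99^68 mod 137 = 1

1


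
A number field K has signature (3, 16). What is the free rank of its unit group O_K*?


By Dirichlet's unit theorem:
rank = r1 + r2 - 1
= 3 + 16 - 1
= 18

18


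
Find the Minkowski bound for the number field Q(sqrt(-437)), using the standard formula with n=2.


d = -437, d mod 4 = 3, so disc(K) = 4d = -1748; |disc(K)| = 1748
Imaginary quadratic field, so n = 2, s = r2 = 1, r1 = 0
M = (n!/n^n) * (4/pi)^s * sqrt(|disc(K)|) = (2!/2^2) * (4/pi)^1 * sqrt(1748)
= 0.5 * 1.273240 * 41.809090
= 26.6165

26.6165


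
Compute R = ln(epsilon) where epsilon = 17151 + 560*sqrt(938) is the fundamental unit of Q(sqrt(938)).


epsilon = 17151 + 560*sqrt(938)
= 34302.0000
R = ln(34302.0000)
= 10.4430

10.4430


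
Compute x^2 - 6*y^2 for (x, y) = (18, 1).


x^2 - d*y^2
= 18^2 - 6*1^2
= 324 - 6
= 318

318


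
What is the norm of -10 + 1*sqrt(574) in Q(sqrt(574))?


N(a + b*sqrt(d)) = a^2 - d*b^2
= (-10)^2 - (574)*(1)^2
= 100 - 574
= -474

-474


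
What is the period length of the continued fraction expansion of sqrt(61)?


Run the CF algorithm for sqrt(61).
a_0 = floor(sqrt(61)) = 7; set m_0=0, q_0=1.
Recurrence: m' = q*a - m,  q' = (d - m'^2)/q,  a' = floor((a_0 + m')/q').
  step 1: m=7, q=12, a=1
  step 2: m=5, q=3, a=4
  step 3: m=7, q=4, a=3
  step 4: m=5, q=9, a=1
  step 5: m=4, q=5, a=2
  step 6: m=6, q=5, a=2
  step 7: m=4, q=9, a=1
  step 8: m=5, q=4, a=3
  step 9: m=7, q=3, a=4
  step 10: m=5, q=12, a=1
  step 11: m=7, q=1, a=14
a_11 = 2*a_0 = 14, so the period closes here.
sqrt(61) = [7; 1, 4, 3, 1, 2, 2, 1, 3, 4, 1, 14]
Period length = 11

11


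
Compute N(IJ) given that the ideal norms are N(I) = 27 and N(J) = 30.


N(IJ) = N(I) * N(J)
= 27 * 30
= 810

810


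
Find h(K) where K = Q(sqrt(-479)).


K = Q(sqrt(-479)). d mod 4 = 1, so D = disc(K) = d = -479
h(K) equals the number of primitive reduced positive-definite forms (a, b, c) = a*x^2 + b*x*y + c*y^2 with b^2 - 4ac = D,
where reduced means |b| <= a <= c, with b >= 0 whenever |b| = a or a = c, and primitive means gcd(a, b, c) = 1.
Reduced forces 3a^2 <= |D| = 479, so 1 <= a <= 12; b must have the parity of D, and c = (b^2 - D)/(4a) must be an integer >= a.
Enumerate a = 1..12, b in [-a, a]:
  a=1: (1, 1, 120)  [1]
  a=2: (2, -1, 60), (2, 1, 60)  [2]
  a=3: (3, -1, 40), (3, 1, 40)  [2]
  a=4: (4, -1, 30), (4, 1, 30)  [2]
  a=5: (5, -1, 24), (5, 1, 24)  [2]
  a=6: (6, -5, 21), (6, -1, 20), (6, 1, 20), (6, 5, 21)  [4]
  a=7: (7, -5, 18), (7, 5, 18)  [2]
  a=8: (8, -1, 15), (8, 1, 15)  [2]
  a=9: (9, -5, 14), (9, 5, 14)  [2]
  a=10: (10, -9, 14), (10, -1, 12), (10, 1, 12), (10, 9, 14)  [4]
  a=11: (11, -7, 12), (11, 7, 12)  [2]
  a=12: none
Total reduced forms: 1 + 2 + 2 + 2 + 2 + 4 + 2 + 2 + 2 + 4 + 2 = 25
h = 25

25


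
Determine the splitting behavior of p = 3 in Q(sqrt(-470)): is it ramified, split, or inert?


K = Q(sqrt(-470)). Since d mod 4 = 2, disc(K) = -1880.
Check p | disc: -1880 mod 3 = 1.
p does not divide disc. Compute Legendre symbol (d/p):
1^((3-1)/2) mod 3 = 1
(d/p) = 1, so p splits: (p) = P*P' with e=1, f=1, g=2.
Therefore p is split.

split


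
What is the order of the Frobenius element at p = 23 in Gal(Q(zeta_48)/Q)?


The Frobenius at p in Gal(Q(zeta_n)/Q) = (Z/nZ)* is the class of p, so its order is ord_48(23), the smallest k >= 1 with 23^k = 1 mod 48.
n = 48 = 2^4 * 3, phi(48) = 16; the order divides phi(n).
Divisors of 16: 1, 2, 4, 8, 16
Repeated squaring mod 48: 23^1 = 23, 23^2 = 1, 23^4 = 1, 23^8 = 1, 23^16 = 1
Test divisors in increasing order:
  k=1: 23^1 = 23 mod 48
  k=2: 23^2 = 1 mod 48  <- first divisor giving 1
Order = 2

2


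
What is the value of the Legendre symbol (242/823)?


p = 823 is prime, so compute (242/823) with the reciprocity algorithm (Jacobi-symbol steps: pull out 2s via (2/n), flip via reciprocity, reduce):
  pull out 2: (2/823) = +1  (since 823 mod 8 = 7)
  reciprocity: (121/823) -> +(823/121)
  reduce: (97/121)
  reciprocity: (97/121) -> +(121/97)
  reduce: (24/97)
  pull out 2: (2/97) = +1  (since 97 mod 8 = 1)
  pull out 2: (2/97) = +1  (since 97 mod 8 = 1)
  pull out 2: (2/97) = +1  (since 97 mod 8 = 1)
  reciprocity: (3/97) -> +(97/3)
  reduce: (1/3)
  (1/3) = 1
Product of signs = 1
(242/823) = 1

1


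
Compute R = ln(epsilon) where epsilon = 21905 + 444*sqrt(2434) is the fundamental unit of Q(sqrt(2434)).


epsilon = 21905 + 444*sqrt(2434)
= 43810.0000
R = ln(43810.0000)
= 10.6876

10.6876


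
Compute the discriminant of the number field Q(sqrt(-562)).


For K = Q(sqrt(d)) with d squarefree: disc(K) = d if d = 1 mod 4, and disc(K) = 4d if d = 2 or 3 mod 4.
Here d = -562, and d mod 4 = 2.
d = 2 mod 4, not 1 (O_K = Z[sqrt(d)]), so disc(K) = 4d = 4 * (-562) = -2248

-2248


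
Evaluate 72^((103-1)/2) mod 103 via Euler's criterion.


p = 103 is prime and the exponent is (p-1)/2 = 51, so by Euler's criterion 72^51 = (72/103) = +1 or -1 mod 103.
Compute by square-and-multiply:
  51 = 32 + 16 + 2 + 1 (binary 110011)
  Repeated squaring mod 103: 72^1 = 72, 72^2 = 34, 72^4 = 23, 72^8 = 14, 72^16 = 93, 72^32 = 100
  72^51 = 72^32 * 72^16 * 72^2 * 72^1 = 100 * 93 * 34 * 72 mod 103
    100 * 93 = 9300 = 30 mod 103
    30 * 34 = 1020 = 93 mod 103
    93 * 72 = 6696 = 1 mod 103
  72^51 = 1 mod 103
Result 1: 72 is a quadratic residue mod 103.
72^51 mod 103 = 1

1


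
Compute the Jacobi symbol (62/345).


Compute (62/345) via quadratic reciprocity:
  pull out 2: (2/345) = +1  (since 345 mod 8 = 1)
  reciprocity: (31/345) -> +(345/31)
  reduce: (4/31)
  pull out 2: (2/31) = +1  (since 31 mod 8 = 7)
  pull out 2: (2/31) = +1  (since 31 mod 8 = 7)
  (1/31) = 1
Product of signs = 1

1


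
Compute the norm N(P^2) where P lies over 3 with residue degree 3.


N(P^a) = p^(a*f)
= 3^(2*3)
= 3^6
= 729

729


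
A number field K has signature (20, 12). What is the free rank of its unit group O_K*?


By Dirichlet's unit theorem:
rank = r1 + r2 - 1
= 20 + 12 - 1
= 31

31


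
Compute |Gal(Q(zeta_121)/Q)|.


|Gal(Q(zeta_121)/Q)| = phi(121)
= 110

110


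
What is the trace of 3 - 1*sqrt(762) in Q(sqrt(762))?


Tr(a + b*sqrt(d)) = (a + b*sqrt(d)) + (a - b*sqrt(d)) = 2a
= 2 * (3)
= 6

6


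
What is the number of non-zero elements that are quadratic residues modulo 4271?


For prime p, the number of non-zero quadratic residues is (p-1)/2.
= (4271-1)/2
= 2135

2135


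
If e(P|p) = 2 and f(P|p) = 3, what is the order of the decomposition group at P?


|D_P| = e * f
= 2 * 3
= 6

6


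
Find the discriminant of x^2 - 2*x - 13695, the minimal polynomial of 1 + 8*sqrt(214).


The element 1 + 8*sqrt(214) has minimal polynomial:
x^2 - 2*x - 13695
Discriminant = (-2)^2 - 4*(-13695)
= 4 + 54780
= 54784

54784


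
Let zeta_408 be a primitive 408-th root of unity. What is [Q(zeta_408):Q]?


The degree equals Euler's totient phi(408).
408 = 2^3 * 3 * 17
phi(408) = 128

128


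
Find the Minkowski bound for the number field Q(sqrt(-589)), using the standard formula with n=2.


d = -589, d mod 4 = 3, so disc(K) = 4d = -2356; |disc(K)| = 2356
Imaginary quadratic field, so n = 2, s = r2 = 1, r1 = 0
M = (n!/n^n) * (4/pi)^s * sqrt(|disc(K)|) = (2!/2^2) * (4/pi)^1 * sqrt(2356)
= 0.5 * 1.273240 * 48.538644
= 30.9007

30.9007


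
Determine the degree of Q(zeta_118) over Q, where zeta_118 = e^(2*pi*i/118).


The degree equals Euler's totient phi(118).
118 = 2 * 59
phi(118) = 58

58


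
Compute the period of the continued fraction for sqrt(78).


Run the CF algorithm for sqrt(78).
a_0 = floor(sqrt(78)) = 8; set m_0=0, q_0=1.
Recurrence: m' = q*a - m,  q' = (d - m'^2)/q,  a' = floor((a_0 + m')/q').
  step 1: m=8, q=14, a=1
  step 2: m=6, q=3, a=4
  step 3: m=6, q=14, a=1
  step 4: m=8, q=1, a=16
a_4 = 2*a_0 = 16, so the period closes here.
sqrt(78) = [8; 1, 4, 1, 16]
Period length = 4

4


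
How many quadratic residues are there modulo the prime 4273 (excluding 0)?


For prime p, the number of non-zero quadratic residues is (p-1)/2.
= (4273-1)/2
= 2136

2136


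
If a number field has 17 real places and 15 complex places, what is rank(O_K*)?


By Dirichlet's unit theorem:
rank = r1 + r2 - 1
= 17 + 15 - 1
= 31

31


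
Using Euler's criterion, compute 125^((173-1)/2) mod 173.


p = 173 is prime and the exponent is (p-1)/2 = 86, so by Euler's criterion 125^86 = (125/173) = +1 or -1 mod 173.
Compute by square-and-multiply:
  86 = 64 + 16 + 4 + 2 (binary 1010110)
  Repeated squaring mod 173: 125^1 = 125, 125^2 = 55, 125^4 = 84, 125^8 = 136, 125^16 = 158, 125^32 = 52, 125^64 = 109
  125^86 = 125^64 * 125^16 * 125^4 * 125^2 = 109 * 158 * 84 * 55 mod 173
    109 * 158 = 17222 = 95 mod 173
    95 * 84 = 7980 = 22 mod 173
    22 * 55 = 1210 = 172 mod 173
  125^86 = 172 mod 173
Result 172 = p - 1 = -1 mod 173: 125 is a quadratic non-residue mod 173. As a residue in [0, p-1] the value is 172.
125^86 mod 173 = 172

172


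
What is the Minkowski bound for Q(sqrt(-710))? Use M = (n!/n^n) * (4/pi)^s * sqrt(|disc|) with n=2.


d = -710, d mod 4 = 2, so disc(K) = 4d = -2840; |disc(K)| = 2840
Imaginary quadratic field, so n = 2, s = r2 = 1, r1 = 0
M = (n!/n^n) * (4/pi)^s * sqrt(|disc(K)|) = (2!/2^2) * (4/pi)^1 * sqrt(2840)
= 0.5 * 1.273240 * 53.291650
= 33.9265

33.9265


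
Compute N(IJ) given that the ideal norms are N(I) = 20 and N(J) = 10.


N(IJ) = N(I) * N(J)
= 20 * 10
= 200

200


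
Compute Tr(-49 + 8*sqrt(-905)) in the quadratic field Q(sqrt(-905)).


Tr(a + b*sqrt(d)) = (a + b*sqrt(d)) + (a - b*sqrt(d)) = 2a
= 2 * (-49)
= -98

-98


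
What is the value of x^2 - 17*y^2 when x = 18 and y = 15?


x^2 - d*y^2
= 18^2 - 17*15^2
= 324 - 3825
= -3501

-3501


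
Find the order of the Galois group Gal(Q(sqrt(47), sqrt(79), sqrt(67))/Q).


The 3 square roots of distinct primes are multiplicatively independent over Q,
so [K:Q] = 2^3 and Gal(K/Q) is isomorphic to (Z/2Z)^3.
|Gal| = 2^3 = 8

8


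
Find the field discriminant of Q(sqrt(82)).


For K = Q(sqrt(d)) with d squarefree: disc(K) = d if d = 1 mod 4, and disc(K) = 4d if d = 2 or 3 mod 4.
Here d = 82, and d mod 4 = 2.
d = 2 mod 4, not 1 (O_K = Z[sqrt(d)]), so disc(K) = 4d = 4 * (82) = 328

328


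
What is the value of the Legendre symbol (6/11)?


p = 11 is prime, so compute (6/11) with the reciprocity algorithm (Jacobi-symbol steps: pull out 2s via (2/n), flip via reciprocity, reduce):
  pull out 2: (2/11) = -1  (since 11 mod 8 = 3)
  reciprocity: (3/11) -> -(11/3)
  reduce: (2/3)
  pull out 2: (2/3) = -1  (since 3 mod 8 = 3)
  (1/3) = 1
Product of signs = -1
(6/11) = -1

-1


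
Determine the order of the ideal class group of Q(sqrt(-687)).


K = Q(sqrt(-687)). d mod 4 = 1, so D = disc(K) = d = -687
h(K) equals the number of primitive reduced positive-definite forms (a, b, c) = a*x^2 + b*x*y + c*y^2 with b^2 - 4ac = D,
where reduced means |b| <= a <= c, with b >= 0 whenever |b| = a or a = c, and primitive means gcd(a, b, c) = 1.
Reduced forces 3a^2 <= |D| = 687, so 1 <= a <= 15; b must have the parity of D, and c = (b^2 - D)/(4a) must be an integer >= a.
Enumerate a = 1..15, b in [-a, a]:
  a=1: (1, 1, 172)  [1]
  a=2: (2, -1, 86), (2, 1, 86)  [2]
  a=3: (3, 3, 58)  [1]
  a=4: (4, -1, 43), (4, 1, 43)  [2]
  a=5: none
  a=6: (6, -3, 29), (6, 3, 29)  [2]
  a=7: none
  a=8: (8, -7, 23), (8, 7, 23)  [2]
  a=9..11: none
  a=12: (12, -9, 16), (12, 9, 16)  [2]
  a=13..15: none
Total reduced forms: 1 + 2 + 1 + 2 + 2 + 2 + 2 = 12
h = 12

12


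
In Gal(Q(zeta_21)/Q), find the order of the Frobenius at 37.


The Frobenius at p in Gal(Q(zeta_n)/Q) = (Z/nZ)* is the class of p, so its order is ord_21(37), the smallest k >= 1 with 37^k = 1 mod 21.
n = 21 = 3 * 7, phi(21) = 12; the order divides phi(n).
Divisors of 12: 1, 2, 3, 4, 6, 12
Repeated squaring mod 21: 37^1 = 16, 37^2 = 4, 37^4 = 16, 37^8 = 4
Test divisors in increasing order:
  k=1: 37^1 = 16 mod 21
  k=2: 37^2 = 4 mod 21
  k=3: 37^3 = 4 * 16 = 1 mod 21  <- first divisor giving 1
Order = 3

3


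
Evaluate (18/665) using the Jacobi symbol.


Compute (18/665) via quadratic reciprocity:
  pull out 2: (2/665) = +1  (since 665 mod 8 = 1)
  reciprocity: (9/665) -> +(665/9)
  reduce: (8/9)
  pull out 2: (2/9) = +1  (since 9 mod 8 = 1)
  pull out 2: (2/9) = +1  (since 9 mod 8 = 1)
  pull out 2: (2/9) = +1  (since 9 mod 8 = 1)
  (1/9) = 1
Product of signs = 1

1


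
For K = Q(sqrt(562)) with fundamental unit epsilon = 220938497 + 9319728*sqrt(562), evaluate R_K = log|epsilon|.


epsilon = 220938497 + 9319728*sqrt(562)
= 4.4188e+08
R = ln(4.4188e+08)
= 19.9065

19.9065


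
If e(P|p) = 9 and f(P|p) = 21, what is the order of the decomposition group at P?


|D_P| = e * f
= 9 * 21
= 189

189


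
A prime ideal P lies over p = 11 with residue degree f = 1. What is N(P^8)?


N(P^a) = p^(a*f)
= 11^(8*1)
= 11^8
= 214358881

214358881


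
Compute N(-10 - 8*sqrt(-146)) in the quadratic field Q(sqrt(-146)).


N(a + b*sqrt(d)) = a^2 - d*b^2
= (-10)^2 - (-146)*(-8)^2
= 100 + 9344
= 9444

9444


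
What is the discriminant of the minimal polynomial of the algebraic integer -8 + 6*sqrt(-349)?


The element -8 + 6*sqrt(-349) has minimal polynomial:
x^2 + 16*x + 12628
Discriminant = (16)^2 - 4*(12628)
= 256 - 50512
= -50256

-50256


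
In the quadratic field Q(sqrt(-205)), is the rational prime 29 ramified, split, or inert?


K = Q(sqrt(-205)). Since d mod 4 = 3, disc(K) = -820.
Check p | disc: -820 mod 29 = 21.
p does not divide disc. Compute Legendre symbol (d/p):
27^((29-1)/2) mod 29 = -1
(d/p) = -1, so p is inert: (p) stays prime with e=1, f=2, g=1.
Therefore p is inert.

inert


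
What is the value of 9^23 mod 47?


p = 47 is prime and the exponent is (p-1)/2 = 23, so by Euler's criterion 9^23 = (9/47) = +1 or -1 mod 47.
Compute by square-and-multiply:
  23 = 16 + 4 + 2 + 1 (binary 10111)
  Repeated squaring mod 47: 9^1 = 9, 9^2 = 34, 9^4 = 28, 9^8 = 32, 9^16 = 37
  9^23 = 9^16 * 9^4 * 9^2 * 9^1 = 37 * 28 * 34 * 9 mod 47
    37 * 28 = 1036 = 2 mod 47
    2 * 34 = 68 = 21 mod 47
    21 * 9 = 189 = 1 mod 47
  9^23 = 1 mod 47
Result 1: 9 is a quadratic residue mod 47.
9^23 mod 47 = 1

1


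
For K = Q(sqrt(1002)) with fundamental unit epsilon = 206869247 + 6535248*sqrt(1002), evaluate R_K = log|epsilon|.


epsilon = 206869247 + 6535248*sqrt(1002)
= 4.1374e+08
R = ln(4.1374e+08)
= 19.8407

19.8407


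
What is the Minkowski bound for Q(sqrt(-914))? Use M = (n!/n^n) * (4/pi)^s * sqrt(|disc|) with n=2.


d = -914, d mod 4 = 2, so disc(K) = 4d = -3656; |disc(K)| = 3656
Imaginary quadratic field, so n = 2, s = r2 = 1, r1 = 0
M = (n!/n^n) * (4/pi)^s * sqrt(|disc(K)|) = (2!/2^2) * (4/pi)^1 * sqrt(3656)
= 0.5 * 1.273240 * 60.464866
= 38.4931

38.4931


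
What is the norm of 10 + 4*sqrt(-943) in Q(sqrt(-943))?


N(a + b*sqrt(d)) = a^2 - d*b^2
= (10)^2 - (-943)*(4)^2
= 100 + 15088
= 15188

15188


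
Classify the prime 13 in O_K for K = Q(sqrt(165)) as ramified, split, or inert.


K = Q(sqrt(165)). Since d mod 4 = 1, disc(K) = 165.
Check p | disc: 165 mod 13 = 9.
p does not divide disc. Compute Legendre symbol (d/p):
9^((13-1)/2) mod 13 = 1
(d/p) = 1, so p splits: (p) = P*P' with e=1, f=1, g=2.
Therefore p is split.

split


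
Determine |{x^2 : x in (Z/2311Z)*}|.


For prime p, the number of non-zero quadratic residues is (p-1)/2.
= (2311-1)/2
= 1155

1155


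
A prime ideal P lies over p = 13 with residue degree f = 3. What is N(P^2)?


N(P^a) = p^(a*f)
= 13^(2*3)
= 13^6
= 4826809

4826809


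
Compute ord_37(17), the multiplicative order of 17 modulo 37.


We want ord_37(17), the smallest k >= 1 with 17^k = 1 mod 37.
n = 37 = 37, phi(37) = 36; the order divides phi(n).
Divisors of 36: 1, 2, 3, 4, 6, 9, 12, 18, 36
Repeated squaring mod 37: 17^1 = 17, 17^2 = 30, 17^4 = 12, 17^8 = 33, 17^16 = 16, 17^32 = 34
Test divisors in increasing order:
  k=1: 17^1 = 17 mod 37
  k=2: 17^2 = 30 mod 37
  k=3: 17^3 = 30 * 17 = 29 mod 37
  k=4: 17^4 = 12 mod 37
  k=6: 17^6 = 12 * 30 = 27 mod 37
  k=9: 17^9 = 33 * 17 = 6 mod 37
  k=12: 17^12 = 33 * 12 = 26 mod 37
  k=18: 17^18 = 16 * 30 = 36 mod 37
  k=36: 17^36 = 34 * 12 = 1 mod 37  <- first divisor giving 1
Order = 36

36


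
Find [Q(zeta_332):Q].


The degree equals Euler's totient phi(332).
332 = 2^2 * 83
phi(332) = 164

164


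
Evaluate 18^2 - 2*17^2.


x^2 - d*y^2
= 18^2 - 2*17^2
= 324 - 578
= -254

-254


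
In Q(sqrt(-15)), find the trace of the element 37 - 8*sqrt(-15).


Tr(a + b*sqrt(d)) = (a + b*sqrt(d)) + (a - b*sqrt(d)) = 2a
= 2 * (37)
= 74

74


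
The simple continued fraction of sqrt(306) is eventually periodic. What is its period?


Run the CF algorithm for sqrt(306).
a_0 = floor(sqrt(306)) = 17; set m_0=0, q_0=1.
Recurrence: m' = q*a - m,  q' = (d - m'^2)/q,  a' = floor((a_0 + m')/q').
  step 1: m=17, q=17, a=2
  step 2: m=17, q=1, a=34
a_2 = 2*a_0 = 34, so the period closes here.
sqrt(306) = [17; 2, 34]
Period length = 2

2


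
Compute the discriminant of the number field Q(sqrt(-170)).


For K = Q(sqrt(d)) with d squarefree: disc(K) = d if d = 1 mod 4, and disc(K) = 4d if d = 2 or 3 mod 4.
Here d = -170, and d mod 4 = 2.
d = 2 mod 4, not 1 (O_K = Z[sqrt(d)]), so disc(K) = 4d = 4 * (-170) = -680

-680


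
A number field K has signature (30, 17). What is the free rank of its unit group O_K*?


By Dirichlet's unit theorem:
rank = r1 + r2 - 1
= 30 + 17 - 1
= 46

46


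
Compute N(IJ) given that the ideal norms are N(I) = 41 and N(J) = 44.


N(IJ) = N(I) * N(J)
= 41 * 44
= 1804

1804


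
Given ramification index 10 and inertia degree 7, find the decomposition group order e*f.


|D_P| = e * f
= 10 * 7
= 70

70


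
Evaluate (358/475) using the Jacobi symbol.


Compute (358/475) via quadratic reciprocity:
  pull out 2: (2/475) = -1  (since 475 mod 8 = 3)
  reciprocity: (179/475) -> -(475/179)
  reduce: (117/179)
  reciprocity: (117/179) -> +(179/117)
  reduce: (62/117)
  pull out 2: (2/117) = -1  (since 117 mod 8 = 5)
  reciprocity: (31/117) -> +(117/31)
  reduce: (24/31)
  pull out 2: (2/31) = +1  (since 31 mod 8 = 7)
  pull out 2: (2/31) = +1  (since 31 mod 8 = 7)
  pull out 2: (2/31) = +1  (since 31 mod 8 = 7)
  reciprocity: (3/31) -> -(31/3)
  reduce: (1/3)
  (1/3) = 1
Product of signs = 1

1
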